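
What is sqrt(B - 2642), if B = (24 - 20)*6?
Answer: I*sqrt(2618) ≈ 51.166*I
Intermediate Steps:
B = 24 (B = 4*6 = 24)
sqrt(B - 2642) = sqrt(24 - 2642) = sqrt(-2618) = I*sqrt(2618)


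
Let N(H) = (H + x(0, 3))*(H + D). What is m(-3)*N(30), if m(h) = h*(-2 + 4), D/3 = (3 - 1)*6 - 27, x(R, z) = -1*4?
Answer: 2340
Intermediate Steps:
x(R, z) = -4
D = -45 (D = 3*((3 - 1)*6 - 27) = 3*(2*6 - 27) = 3*(12 - 27) = 3*(-15) = -45)
m(h) = 2*h (m(h) = h*2 = 2*h)
N(H) = (-45 + H)*(-4 + H) (N(H) = (H - 4)*(H - 45) = (-4 + H)*(-45 + H) = (-45 + H)*(-4 + H))
m(-3)*N(30) = (2*(-3))*(180 + 30**2 - 49*30) = -6*(180 + 900 - 1470) = -6*(-390) = 2340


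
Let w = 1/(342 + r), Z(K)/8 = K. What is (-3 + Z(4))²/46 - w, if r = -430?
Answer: 37027/2024 ≈ 18.294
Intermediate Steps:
Z(K) = 8*K
w = -1/88 (w = 1/(342 - 430) = 1/(-88) = -1/88 ≈ -0.011364)
(-3 + Z(4))²/46 - w = (-3 + 8*4)²/46 - 1*(-1/88) = (-3 + 32)²*(1/46) + 1/88 = 29²*(1/46) + 1/88 = 841*(1/46) + 1/88 = 841/46 + 1/88 = 37027/2024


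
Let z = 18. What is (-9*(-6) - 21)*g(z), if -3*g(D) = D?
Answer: -198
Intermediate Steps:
g(D) = -D/3
(-9*(-6) - 21)*g(z) = (-9*(-6) - 21)*(-⅓*18) = (54 - 21)*(-6) = 33*(-6) = -198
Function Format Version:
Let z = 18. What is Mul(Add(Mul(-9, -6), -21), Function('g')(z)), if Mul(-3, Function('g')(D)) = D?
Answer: -198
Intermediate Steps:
Function('g')(D) = Mul(Rational(-1, 3), D)
Mul(Add(Mul(-9, -6), -21), Function('g')(z)) = Mul(Add(Mul(-9, -6), -21), Mul(Rational(-1, 3), 18)) = Mul(Add(54, -21), -6) = Mul(33, -6) = -198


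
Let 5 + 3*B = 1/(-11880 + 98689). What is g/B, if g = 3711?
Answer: -966444597/434044 ≈ -2226.6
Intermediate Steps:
B = -434044/260427 (B = -5/3 + 1/(3*(-11880 + 98689)) = -5/3 + (⅓)/86809 = -5/3 + (⅓)*(1/86809) = -5/3 + 1/260427 = -434044/260427 ≈ -1.6667)
g/B = 3711/(-434044/260427) = 3711*(-260427/434044) = -966444597/434044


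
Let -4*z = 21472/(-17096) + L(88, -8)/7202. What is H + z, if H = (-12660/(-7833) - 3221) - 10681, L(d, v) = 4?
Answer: -558575001682493/40185049814 ≈ -13900.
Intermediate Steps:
z = 4830405/15390674 (z = -(21472/(-17096) + 4/7202)/4 = -(21472*(-1/17096) + 4*(1/7202))/4 = -(-2684/2137 + 2/3601)/4 = -1/4*(-9660810/7695337) = 4830405/15390674 ≈ 0.31385)
H = -36293902/2611 (H = (-12660*(-1/7833) - 3221) - 10681 = (4220/2611 - 3221) - 10681 = -8405811/2611 - 10681 = -36293902/2611 ≈ -13900.)
H + z = -36293902/2611 + 4830405/15390674 = -558575001682493/40185049814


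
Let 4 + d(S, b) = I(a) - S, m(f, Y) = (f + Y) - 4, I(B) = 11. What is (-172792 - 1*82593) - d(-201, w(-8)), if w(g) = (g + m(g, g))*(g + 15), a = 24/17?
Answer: -255593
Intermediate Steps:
a = 24/17 (a = 24*(1/17) = 24/17 ≈ 1.4118)
m(f, Y) = -4 + Y + f (m(f, Y) = (Y + f) - 4 = -4 + Y + f)
w(g) = (-4 + 3*g)*(15 + g) (w(g) = (g + (-4 + g + g))*(g + 15) = (g + (-4 + 2*g))*(15 + g) = (-4 + 3*g)*(15 + g))
d(S, b) = 7 - S (d(S, b) = -4 + (11 - S) = 7 - S)
(-172792 - 1*82593) - d(-201, w(-8)) = (-172792 - 1*82593) - (7 - 1*(-201)) = (-172792 - 82593) - (7 + 201) = -255385 - 1*208 = -255385 - 208 = -255593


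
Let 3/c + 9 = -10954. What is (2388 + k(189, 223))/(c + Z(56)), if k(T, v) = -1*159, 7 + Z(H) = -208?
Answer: -24436527/2357048 ≈ -10.367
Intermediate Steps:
c = -3/10963 (c = 3/(-9 - 10954) = 3/(-10963) = 3*(-1/10963) = -3/10963 ≈ -0.00027365)
Z(H) = -215 (Z(H) = -7 - 208 = -215)
k(T, v) = -159
(2388 + k(189, 223))/(c + Z(56)) = (2388 - 159)/(-3/10963 - 215) = 2229/(-2357048/10963) = 2229*(-10963/2357048) = -24436527/2357048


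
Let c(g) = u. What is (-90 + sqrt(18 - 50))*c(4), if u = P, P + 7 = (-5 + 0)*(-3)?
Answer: -720 + 32*I*sqrt(2) ≈ -720.0 + 45.255*I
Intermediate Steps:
P = 8 (P = -7 + (-5 + 0)*(-3) = -7 - 5*(-3) = -7 + 15 = 8)
u = 8
c(g) = 8
(-90 + sqrt(18 - 50))*c(4) = (-90 + sqrt(18 - 50))*8 = (-90 + sqrt(-32))*8 = (-90 + 4*I*sqrt(2))*8 = -720 + 32*I*sqrt(2)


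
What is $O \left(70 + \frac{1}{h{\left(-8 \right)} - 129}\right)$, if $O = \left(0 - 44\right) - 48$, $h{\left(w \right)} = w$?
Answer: $- \frac{882188}{137} \approx -6439.3$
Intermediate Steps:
$O = -92$ ($O = -44 - 48 = -92$)
$O \left(70 + \frac{1}{h{\left(-8 \right)} - 129}\right) = - 92 \left(70 + \frac{1}{-8 - 129}\right) = - 92 \left(70 + \frac{1}{-137}\right) = - 92 \left(70 - \frac{1}{137}\right) = \left(-92\right) \frac{9589}{137} = - \frac{882188}{137}$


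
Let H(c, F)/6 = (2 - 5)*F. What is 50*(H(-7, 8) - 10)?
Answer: -7700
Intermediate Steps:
H(c, F) = -18*F (H(c, F) = 6*((2 - 5)*F) = 6*(-3*F) = -18*F)
50*(H(-7, 8) - 10) = 50*(-18*8 - 10) = 50*(-144 - 10) = 50*(-154) = -7700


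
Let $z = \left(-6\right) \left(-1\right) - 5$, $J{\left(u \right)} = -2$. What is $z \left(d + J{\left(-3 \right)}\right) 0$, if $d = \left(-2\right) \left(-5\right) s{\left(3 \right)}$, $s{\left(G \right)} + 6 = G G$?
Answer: $0$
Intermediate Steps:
$s{\left(G \right)} = -6 + G^{2}$ ($s{\left(G \right)} = -6 + G G = -6 + G^{2}$)
$d = 30$ ($d = \left(-2\right) \left(-5\right) \left(-6 + 3^{2}\right) = 10 \left(-6 + 9\right) = 10 \cdot 3 = 30$)
$z = 1$ ($z = 6 - 5 = 1$)
$z \left(d + J{\left(-3 \right)}\right) 0 = 1 \left(30 - 2\right) 0 = 1 \cdot 28 \cdot 0 = 1 \cdot 0 = 0$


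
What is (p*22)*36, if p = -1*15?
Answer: -11880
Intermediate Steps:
p = -15
(p*22)*36 = -15*22*36 = -330*36 = -11880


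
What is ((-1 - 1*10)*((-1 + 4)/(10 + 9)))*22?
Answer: -726/19 ≈ -38.211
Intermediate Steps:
((-1 - 1*10)*((-1 + 4)/(10 + 9)))*22 = ((-1 - 10)*(3/19))*22 = -33/19*22 = -726/19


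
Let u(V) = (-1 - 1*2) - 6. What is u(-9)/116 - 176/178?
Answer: -11009/10324 ≈ -1.0664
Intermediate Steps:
u(V) = -9 (u(V) = (-1 - 2) - 6 = -3 - 6 = -9)
u(-9)/116 - 176/178 = -9/116 - 176/178 = -9*1/116 - 176*1/178 = -9/116 - 88/89 = -11009/10324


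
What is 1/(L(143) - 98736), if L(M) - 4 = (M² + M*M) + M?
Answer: -1/57691 ≈ -1.7334e-5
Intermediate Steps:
L(M) = 4 + M + 2*M² (L(M) = 4 + ((M² + M*M) + M) = 4 + ((M² + M²) + M) = 4 + (2*M² + M) = 4 + (M + 2*M²) = 4 + M + 2*M²)
1/(L(143) - 98736) = 1/((4 + 143 + 2*143²) - 98736) = 1/((4 + 143 + 2*20449) - 98736) = 1/((4 + 143 + 40898) - 98736) = 1/(41045 - 98736) = 1/(-57691) = -1/57691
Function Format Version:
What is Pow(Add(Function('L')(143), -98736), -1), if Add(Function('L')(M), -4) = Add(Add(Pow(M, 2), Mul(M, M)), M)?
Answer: Rational(-1, 57691) ≈ -1.7334e-5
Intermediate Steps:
Function('L')(M) = Add(4, M, Mul(2, Pow(M, 2))) (Function('L')(M) = Add(4, Add(Add(Pow(M, 2), Mul(M, M)), M)) = Add(4, Add(Add(Pow(M, 2), Pow(M, 2)), M)) = Add(4, Add(Mul(2, Pow(M, 2)), M)) = Add(4, Add(M, Mul(2, Pow(M, 2)))) = Add(4, M, Mul(2, Pow(M, 2))))
Pow(Add(Function('L')(143), -98736), -1) = Pow(Add(Add(4, 143, Mul(2, Pow(143, 2))), -98736), -1) = Pow(Add(Add(4, 143, Mul(2, 20449)), -98736), -1) = Pow(Add(Add(4, 143, 40898), -98736), -1) = Pow(Add(41045, -98736), -1) = Pow(-57691, -1) = Rational(-1, 57691)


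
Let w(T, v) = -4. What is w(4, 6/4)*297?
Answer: -1188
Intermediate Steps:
w(4, 6/4)*297 = -4*297 = -1188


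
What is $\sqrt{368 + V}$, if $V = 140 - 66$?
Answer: $\sqrt{442} \approx 21.024$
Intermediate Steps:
$V = 74$
$\sqrt{368 + V} = \sqrt{368 + 74} = \sqrt{442}$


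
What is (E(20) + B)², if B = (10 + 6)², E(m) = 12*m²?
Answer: 25563136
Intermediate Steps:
B = 256 (B = 16² = 256)
(E(20) + B)² = (12*20² + 256)² = (12*400 + 256)² = (4800 + 256)² = 5056² = 25563136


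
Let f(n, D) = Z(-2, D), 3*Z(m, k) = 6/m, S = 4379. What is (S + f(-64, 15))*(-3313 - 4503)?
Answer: -34218448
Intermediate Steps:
Z(m, k) = 2/m (Z(m, k) = (6/m)/3 = 2/m)
f(n, D) = -1 (f(n, D) = 2/(-2) = 2*(-½) = -1)
(S + f(-64, 15))*(-3313 - 4503) = (4379 - 1)*(-3313 - 4503) = 4378*(-7816) = -34218448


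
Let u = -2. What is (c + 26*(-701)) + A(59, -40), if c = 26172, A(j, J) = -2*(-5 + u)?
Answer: 7960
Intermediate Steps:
A(j, J) = 14 (A(j, J) = -2*(-5 - 2) = -2*(-7) = 14)
(c + 26*(-701)) + A(59, -40) = (26172 + 26*(-701)) + 14 = (26172 - 18226) + 14 = 7946 + 14 = 7960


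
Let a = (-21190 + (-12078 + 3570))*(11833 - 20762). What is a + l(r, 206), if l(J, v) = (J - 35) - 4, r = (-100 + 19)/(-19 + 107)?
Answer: 23335259383/88 ≈ 2.6517e+8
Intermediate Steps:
r = -81/88 ≈ -0.92045
a = 265173442 (a = (-21190 - 8508)*(-8929) = -29698*(-8929) = 265173442)
l(J, v) = -39 + J (l(J, v) = (-35 + J) - 4 = -39 + J)
a + l(r, 206) = 265173442 + (-39 - 81/88) = 265173442 - 3513/88 = 23335259383/88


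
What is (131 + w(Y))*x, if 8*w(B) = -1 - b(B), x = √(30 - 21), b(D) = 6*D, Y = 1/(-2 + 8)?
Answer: 1569/4 ≈ 392.25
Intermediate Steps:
Y = ⅙ (Y = 1/6 = ⅙ ≈ 0.16667)
x = 3 (x = √9 = 3)
w(B) = -⅛ - 3*B/4 (w(B) = (-1 - 6*B)/8 = -⅛ - 3*B/4)
(131 + w(Y))*x = (131 + (-⅛ - ¾*⅙))*3 = (131 + (-⅛ - ⅛))*3 = (131 - ¼)*3 = (523/4)*3 = 1569/4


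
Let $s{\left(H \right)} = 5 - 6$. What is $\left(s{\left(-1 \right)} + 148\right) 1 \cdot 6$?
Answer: $882$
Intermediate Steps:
$s{\left(H \right)} = -1$
$\left(s{\left(-1 \right)} + 148\right) 1 \cdot 6 = \left(-1 + 148\right) 1 \cdot 6 = 147 \cdot 6 = 882$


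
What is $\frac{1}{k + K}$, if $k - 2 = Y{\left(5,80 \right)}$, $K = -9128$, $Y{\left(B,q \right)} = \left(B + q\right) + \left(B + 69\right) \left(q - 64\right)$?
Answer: $- \frac{1}{7857} \approx -0.00012728$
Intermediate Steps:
$Y{\left(B,q \right)} = B + q + \left(-64 + q\right) \left(69 + B\right)$ ($Y{\left(B,q \right)} = \left(B + q\right) + \left(69 + B\right) \left(-64 + q\right) = \left(B + q\right) + \left(-64 + q\right) \left(69 + B\right) = B + q + \left(-64 + q\right) \left(69 + B\right)$)
$k = 1271$ ($k = 2 + \left(-4416 - 315 + 70 \cdot 80 + 5 \cdot 80\right) = 2 + \left(-4416 - 315 + 5600 + 400\right) = 2 + 1269 = 1271$)
$\frac{1}{k + K} = \frac{1}{1271 - 9128} = \frac{1}{-7857} = - \frac{1}{7857}$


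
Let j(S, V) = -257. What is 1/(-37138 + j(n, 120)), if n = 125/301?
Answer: -1/37395 ≈ -2.6742e-5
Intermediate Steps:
n = 125/301 (n = 125*(1/301) = 125/301 ≈ 0.41528)
1/(-37138 + j(n, 120)) = 1/(-37138 - 257) = 1/(-37395) = -1/37395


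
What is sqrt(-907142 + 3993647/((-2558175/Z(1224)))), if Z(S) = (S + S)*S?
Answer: I*sqrt(162438429503936582)/170545 ≈ 2363.2*I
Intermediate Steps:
Z(S) = 2*S**2 (Z(S) = (2*S)*S = 2*S**2)
sqrt(-907142 + 3993647/((-2558175/Z(1224)))) = sqrt(-907142 + 3993647/((-2558175/(2*1224**2)))) = sqrt(-907142 + 3993647/((-2558175/(2*1498176)))) = sqrt(-907142 + 3993647/((-2558175/2996352))) = sqrt(-907142 + 3993647/((-2558175*1/2996352))) = sqrt(-907142 + 3993647/(-852725/998784)) = sqrt(-907142 + 3993647*(-998784/852725)) = sqrt(-907142 - 3988790725248/852725) = sqrt(-4762333387198/852725) = I*sqrt(162438429503936582)/170545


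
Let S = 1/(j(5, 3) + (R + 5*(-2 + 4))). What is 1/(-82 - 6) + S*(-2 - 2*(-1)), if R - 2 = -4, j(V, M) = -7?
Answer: -1/88 ≈ -0.011364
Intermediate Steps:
R = -2 (R = 2 - 4 = -2)
S = 1 (S = 1/(-7 + (-2 + 5*(-2 + 4))) = 1/(-7 + (-2 + 5*2)) = 1/(-7 + (-2 + 10)) = 1/(-7 + 8) = 1/1 = 1)
1/(-82 - 6) + S*(-2 - 2*(-1)) = 1/(-82 - 6) + 1*(-2 - 2*(-1)) = 1/(-88) + 1*(-2 + 2) = -1/88 + 1*0 = -1/88 + 0 = -1/88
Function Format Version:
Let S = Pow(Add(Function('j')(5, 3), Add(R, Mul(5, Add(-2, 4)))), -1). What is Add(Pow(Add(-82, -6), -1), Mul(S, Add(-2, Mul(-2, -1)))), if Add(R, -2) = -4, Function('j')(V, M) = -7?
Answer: Rational(-1, 88) ≈ -0.011364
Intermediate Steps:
R = -2 (R = Add(2, -4) = -2)
S = 1 (S = Pow(Add(-7, Add(-2, Mul(5, Add(-2, 4)))), -1) = Pow(Add(-7, Add(-2, Mul(5, 2))), -1) = Pow(Add(-7, Add(-2, 10)), -1) = Pow(Add(-7, 8), -1) = Pow(1, -1) = 1)
Add(Pow(Add(-82, -6), -1), Mul(S, Add(-2, Mul(-2, -1)))) = Add(Pow(Add(-82, -6), -1), Mul(1, Add(-2, Mul(-2, -1)))) = Add(Pow(-88, -1), Mul(1, Add(-2, 2))) = Add(Rational(-1, 88), Mul(1, 0)) = Add(Rational(-1, 88), 0) = Rational(-1, 88)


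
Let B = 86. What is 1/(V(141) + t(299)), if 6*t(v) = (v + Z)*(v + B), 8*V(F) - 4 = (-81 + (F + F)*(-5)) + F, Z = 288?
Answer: 12/449971 ≈ 2.6668e-5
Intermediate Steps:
V(F) = -77/8 - 9*F/8 (V(F) = ½ + ((-81 + (F + F)*(-5)) + F)/8 = ½ + ((-81 + (2*F)*(-5)) + F)/8 = ½ + ((-81 - 10*F) + F)/8 = ½ + (-81 - 9*F)/8 = ½ + (-81/8 - 9*F/8) = -77/8 - 9*F/8)
t(v) = (86 + v)*(288 + v)/6 (t(v) = ((v + 288)*(v + 86))/6 = ((288 + v)*(86 + v))/6 = ((86 + v)*(288 + v))/6 = (86 + v)*(288 + v)/6)
1/(V(141) + t(299)) = 1/((-77/8 - 9/8*141) + (4128 + (⅙)*299² + (187/3)*299)) = 1/((-77/8 - 1269/8) + (4128 + (⅙)*89401 + 55913/3)) = 1/(-673/4 + (4128 + 89401/6 + 55913/3)) = 1/(-673/4 + 225995/6) = 1/(449971/12) = 12/449971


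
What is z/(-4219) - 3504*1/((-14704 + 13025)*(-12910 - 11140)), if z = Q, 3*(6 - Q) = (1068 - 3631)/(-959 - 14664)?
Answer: -81813667789/54690026514825 ≈ -0.0014960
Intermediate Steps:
Q = 278651/46869 (Q = 6 - (1068 - 3631)/(3*(-959 - 14664)) = 6 - (-2563)/(3*(-15623)) = 6 - (-2563)*(-1)/(3*15623) = 6 - 1/3*2563/15623 = 6 - 2563/46869 = 278651/46869 ≈ 5.9453)
z = 278651/46869 ≈ 5.9453
z/(-4219) - 3504*1/((-14704 + 13025)*(-12910 - 11140)) = (278651/46869)/(-4219) - 3504*1/((-14704 + 13025)*(-12910 - 11140)) = (278651/46869)*(-1/4219) - 3504/((-1679*(-24050))) = -278651/197740311 - 3504/40379950 = -278651/197740311 - 3504*1/40379950 = -278651/197740311 - 24/276575 = -81813667789/54690026514825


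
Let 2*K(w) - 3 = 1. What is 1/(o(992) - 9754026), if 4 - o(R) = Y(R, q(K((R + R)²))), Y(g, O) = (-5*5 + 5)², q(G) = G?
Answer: -1/9754422 ≈ -1.0252e-7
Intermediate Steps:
K(w) = 2 (K(w) = 3/2 + (½)*1 = 3/2 + ½ = 2)
Y(g, O) = 400 (Y(g, O) = (-25 + 5)² = (-20)² = 400)
o(R) = -396 (o(R) = 4 - 1*400 = 4 - 400 = -396)
1/(o(992) - 9754026) = 1/(-396 - 9754026) = 1/(-9754422) = -1/9754422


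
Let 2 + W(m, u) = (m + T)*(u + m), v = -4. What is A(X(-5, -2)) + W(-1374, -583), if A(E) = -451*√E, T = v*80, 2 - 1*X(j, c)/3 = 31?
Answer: 3315156 - 451*I*√87 ≈ 3.3152e+6 - 4206.6*I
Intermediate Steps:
X(j, c) = -87 (X(j, c) = 6 - 3*31 = 6 - 93 = -87)
T = -320 (T = -4*80 = -320)
W(m, u) = -2 + (-320 + m)*(m + u) (W(m, u) = -2 + (m - 320)*(u + m) = -2 + (-320 + m)*(m + u))
A(X(-5, -2)) + W(-1374, -583) = -451*I*√87 + (-2 + (-1374)² - 320*(-1374) - 320*(-583) - 1374*(-583)) = -451*I*√87 + (-2 + 1887876 + 439680 + 186560 + 801042) = -451*I*√87 + 3315156 = 3315156 - 451*I*√87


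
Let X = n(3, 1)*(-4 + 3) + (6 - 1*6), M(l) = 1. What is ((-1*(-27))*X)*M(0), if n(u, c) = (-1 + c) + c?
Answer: -27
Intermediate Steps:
n(u, c) = -1 + 2*c
X = -1 (X = (-1 + 2*1)*(-4 + 3) + (6 - 1*6) = (-1 + 2)*(-1) + (6 - 6) = 1*(-1) + 0 = -1 + 0 = -1)
((-1*(-27))*X)*M(0) = (-1*(-27)*(-1))*1 = (27*(-1))*1 = -27*1 = -27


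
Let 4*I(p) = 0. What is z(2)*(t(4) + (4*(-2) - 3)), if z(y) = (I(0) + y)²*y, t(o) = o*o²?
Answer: 424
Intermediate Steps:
t(o) = o³
I(p) = 0 (I(p) = (¼)*0 = 0)
z(y) = y³ (z(y) = (0 + y)²*y = y²*y = y³)
z(2)*(t(4) + (4*(-2) - 3)) = 2³*(4³ + (4*(-2) - 3)) = 8*(64 + (-8 - 3)) = 8*(64 - 11) = 8*53 = 424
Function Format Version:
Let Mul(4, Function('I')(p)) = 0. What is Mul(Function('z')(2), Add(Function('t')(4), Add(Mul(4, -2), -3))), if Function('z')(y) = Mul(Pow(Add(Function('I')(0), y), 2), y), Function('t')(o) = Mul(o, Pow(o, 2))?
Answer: 424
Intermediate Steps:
Function('t')(o) = Pow(o, 3)
Function('I')(p) = 0 (Function('I')(p) = Mul(Rational(1, 4), 0) = 0)
Function('z')(y) = Pow(y, 3) (Function('z')(y) = Mul(Pow(Add(0, y), 2), y) = Mul(Pow(y, 2), y) = Pow(y, 3))
Mul(Function('z')(2), Add(Function('t')(4), Add(Mul(4, -2), -3))) = Mul(Pow(2, 3), Add(Pow(4, 3), Add(Mul(4, -2), -3))) = Mul(8, Add(64, Add(-8, -3))) = Mul(8, Add(64, -11)) = Mul(8, 53) = 424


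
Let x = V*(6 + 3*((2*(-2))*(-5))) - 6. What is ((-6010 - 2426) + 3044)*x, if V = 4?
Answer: -1391136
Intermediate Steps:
x = 258 (x = 4*(6 + 3*((2*(-2))*(-5))) - 6 = 4*(6 + 3*(-4*(-5))) - 6 = 4*(6 + 3*20) - 6 = 4*(6 + 60) - 6 = 4*66 - 6 = 264 - 6 = 258)
((-6010 - 2426) + 3044)*x = ((-6010 - 2426) + 3044)*258 = (-8436 + 3044)*258 = -5392*258 = -1391136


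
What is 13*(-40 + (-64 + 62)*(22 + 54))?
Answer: -2496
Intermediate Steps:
13*(-40 + (-64 + 62)*(22 + 54)) = 13*(-40 - 2*76) = 13*(-40 - 152) = 13*(-192) = -2496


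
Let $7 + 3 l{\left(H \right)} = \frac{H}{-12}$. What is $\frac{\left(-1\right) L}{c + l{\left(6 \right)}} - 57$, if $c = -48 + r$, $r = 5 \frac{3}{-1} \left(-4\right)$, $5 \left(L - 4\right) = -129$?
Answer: $- \frac{5197}{95} \approx -54.705$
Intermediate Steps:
$L = - \frac{109}{5}$ ($L = 4 + \frac{1}{5} \left(-129\right) = 4 - \frac{129}{5} = - \frac{109}{5} \approx -21.8$)
$l{\left(H \right)} = - \frac{7}{3} - \frac{H}{36}$ ($l{\left(H \right)} = - \frac{7}{3} + \frac{H \frac{1}{-12}}{3} = - \frac{7}{3} + \frac{H \left(- \frac{1}{12}\right)}{3} = - \frac{7}{3} + \frac{\left(- \frac{1}{12}\right) H}{3} = - \frac{7}{3} - \frac{H}{36}$)
$r = 60$ ($r = 5 \cdot 3 \left(-1\right) \left(-4\right) = 5 \left(-3\right) \left(-4\right) = \left(-15\right) \left(-4\right) = 60$)
$c = 12$ ($c = -48 + 60 = 12$)
$\frac{\left(-1\right) L}{c + l{\left(6 \right)}} - 57 = \frac{\left(-1\right) \left(- \frac{109}{5}\right)}{12 - \frac{5}{2}} - 57 = \frac{1}{12 - \frac{5}{2}} \cdot \frac{109}{5} - 57 = \frac{1}{\frac{19}{2}} \cdot \frac{109}{5} - 57 = \frac{2}{19} \cdot \frac{109}{5} - 57 = \frac{218}{95} - 57 = - \frac{5197}{95}$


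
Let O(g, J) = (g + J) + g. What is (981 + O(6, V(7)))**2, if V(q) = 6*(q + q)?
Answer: 1159929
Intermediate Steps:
V(q) = 12*q (V(q) = 6*(2*q) = 12*q)
O(g, J) = J + 2*g (O(g, J) = (J + g) + g = J + 2*g)
(981 + O(6, V(7)))**2 = (981 + (12*7 + 2*6))**2 = (981 + (84 + 12))**2 = (981 + 96)**2 = 1077**2 = 1159929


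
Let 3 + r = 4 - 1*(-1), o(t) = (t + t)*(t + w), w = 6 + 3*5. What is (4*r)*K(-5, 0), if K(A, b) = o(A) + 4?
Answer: -1248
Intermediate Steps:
w = 21 (w = 6 + 15 = 21)
o(t) = 2*t*(21 + t) (o(t) = (t + t)*(t + 21) = (2*t)*(21 + t) = 2*t*(21 + t))
r = 2 (r = -3 + (4 - 1*(-1)) = -3 + (4 + 1) = -3 + 5 = 2)
K(A, b) = 4 + 2*A*(21 + A) (K(A, b) = 2*A*(21 + A) + 4 = 4 + 2*A*(21 + A))
(4*r)*K(-5, 0) = (4*2)*(4 + 2*(-5)*(21 - 5)) = 8*(4 + 2*(-5)*16) = 8*(4 - 160) = 8*(-156) = -1248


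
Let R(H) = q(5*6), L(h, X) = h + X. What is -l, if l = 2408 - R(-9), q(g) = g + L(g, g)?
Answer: -2318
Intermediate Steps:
L(h, X) = X + h
q(g) = 3*g (q(g) = g + (g + g) = g + 2*g = 3*g)
R(H) = 90 (R(H) = 3*(5*6) = 3*30 = 90)
l = 2318 (l = 2408 - 1*90 = 2408 - 90 = 2318)
-l = -1*2318 = -2318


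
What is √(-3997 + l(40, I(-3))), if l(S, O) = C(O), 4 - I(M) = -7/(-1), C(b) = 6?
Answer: I*√3991 ≈ 63.174*I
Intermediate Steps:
I(M) = -3 (I(M) = 4 - (-7)/(-1) = 4 - (-7)*(-1) = 4 - 1*7 = 4 - 7 = -3)
l(S, O) = 6
√(-3997 + l(40, I(-3))) = √(-3997 + 6) = √(-3991) = I*√3991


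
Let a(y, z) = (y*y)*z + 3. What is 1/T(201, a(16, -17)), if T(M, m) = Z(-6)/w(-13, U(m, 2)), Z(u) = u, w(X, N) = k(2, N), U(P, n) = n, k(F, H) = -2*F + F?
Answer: ⅓ ≈ 0.33333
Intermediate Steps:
a(y, z) = 3 + z*y² (a(y, z) = y²*z + 3 = z*y² + 3 = 3 + z*y²)
k(F, H) = -F
w(X, N) = -2 (w(X, N) = -1*2 = -2)
T(M, m) = 3 (T(M, m) = -6/(-2) = -6*(-½) = 3)
1/T(201, a(16, -17)) = 1/3 = ⅓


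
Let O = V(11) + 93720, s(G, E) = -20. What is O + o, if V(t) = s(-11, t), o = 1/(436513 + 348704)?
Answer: 73574832901/785217 ≈ 93700.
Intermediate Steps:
o = 1/785217 ≈ 1.2735e-6
V(t) = -20
O = 93700 (O = -20 + 93720 = 93700)
O + o = 93700 + 1/785217 = 73574832901/785217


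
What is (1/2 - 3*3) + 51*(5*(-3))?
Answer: -1547/2 ≈ -773.50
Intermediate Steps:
(1/2 - 3*3) + 51*(5*(-3)) = (½ - 9) + 51*(-15) = -17/2 - 765 = -1547/2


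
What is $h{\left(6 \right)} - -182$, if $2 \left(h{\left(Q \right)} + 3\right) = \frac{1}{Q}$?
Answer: $\frac{2149}{12} \approx 179.08$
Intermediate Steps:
$h{\left(Q \right)} = -3 + \frac{1}{2 Q}$
$h{\left(6 \right)} - -182 = \left(-3 + \frac{1}{2 \cdot 6}\right) - -182 = \left(-3 + \frac{1}{2} \cdot \frac{1}{6}\right) + 182 = \left(-3 + \frac{1}{12}\right) + 182 = - \frac{35}{12} + 182 = \frac{2149}{12}$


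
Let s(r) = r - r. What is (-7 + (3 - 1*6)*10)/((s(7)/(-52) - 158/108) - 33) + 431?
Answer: 804089/1861 ≈ 432.07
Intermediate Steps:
s(r) = 0
(-7 + (3 - 1*6)*10)/((s(7)/(-52) - 158/108) - 33) + 431 = (-7 + (3 - 1*6)*10)/((0/(-52) - 158/108) - 33) + 431 = (-7 + (3 - 6)*10)/((0*(-1/52) - 158*1/108) - 33) + 431 = (-7 - 3*10)/((0 - 79/54) - 33) + 431 = (-7 - 30)/(-79/54 - 33) + 431 = -37/(-1861/54) + 431 = -54/1861*(-37) + 431 = 1998/1861 + 431 = 804089/1861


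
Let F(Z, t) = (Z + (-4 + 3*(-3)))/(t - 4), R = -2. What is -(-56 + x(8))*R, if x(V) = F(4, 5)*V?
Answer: -256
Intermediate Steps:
F(Z, t) = (-13 + Z)/(-4 + t) (F(Z, t) = (Z + (-4 - 9))/(-4 + t) = (Z - 13)/(-4 + t) = (-13 + Z)/(-4 + t))
x(V) = -9*V (x(V) = ((-13 + 4)/(-4 + 5))*V = (-9/1)*V = (1*(-9))*V = -9*V)
-(-56 + x(8))*R = -(-56 - 9*8)*(-2) = -(-56 - 72)*(-2) = -(-128)*(-2) = -1*256 = -256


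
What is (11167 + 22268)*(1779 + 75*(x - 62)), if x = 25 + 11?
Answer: -5717385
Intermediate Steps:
x = 36
(11167 + 22268)*(1779 + 75*(x - 62)) = (11167 + 22268)*(1779 + 75*(36 - 62)) = 33435*(1779 + 75*(-26)) = 33435*(1779 - 1950) = 33435*(-171) = -5717385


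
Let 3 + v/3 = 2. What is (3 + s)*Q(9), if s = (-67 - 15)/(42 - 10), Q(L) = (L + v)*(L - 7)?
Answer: 21/4 ≈ 5.2500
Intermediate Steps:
v = -3 (v = -9 + 3*2 = -9 + 6 = -3)
Q(L) = (-7 + L)*(-3 + L) (Q(L) = (L - 3)*(L - 7) = (-3 + L)*(-7 + L) = (-7 + L)*(-3 + L))
s = -41/16 (s = -82/32 = -82*1/32 = -41/16 ≈ -2.5625)
(3 + s)*Q(9) = (3 - 41/16)*(21 + 9² - 10*9) = 7*(21 + 81 - 90)/16 = (7/16)*12 = 21/4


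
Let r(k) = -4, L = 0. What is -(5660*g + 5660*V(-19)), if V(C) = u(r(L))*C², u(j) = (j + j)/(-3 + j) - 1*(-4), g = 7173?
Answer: -357751620/7 ≈ -5.1107e+7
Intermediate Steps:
u(j) = 4 + 2*j/(-3 + j) (u(j) = (2*j)/(-3 + j) + 4 = 2*j/(-3 + j) + 4 = 4 + 2*j/(-3 + j))
V(C) = 36*C²/7 (V(C) = (6*(-2 - 4)/(-3 - 4))*C² = (6*(-6)/(-7))*C² = (6*(-⅐)*(-6))*C² = 36*C²/7)
-(5660*g + 5660*V(-19)) = -5660/(1/(7173 + (36/7)*(-19)²)) = -5660/(1/(7173 + (36/7)*361)) = -5660/(1/(7173 + 12996/7)) = -5660/(1/(63207/7)) = -5660/7/63207 = -5660*63207/7 = -357751620/7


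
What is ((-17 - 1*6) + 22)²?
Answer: 1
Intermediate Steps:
((-17 - 1*6) + 22)² = ((-17 - 6) + 22)² = (-23 + 22)² = (-1)² = 1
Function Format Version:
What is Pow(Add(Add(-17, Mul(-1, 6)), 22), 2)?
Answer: 1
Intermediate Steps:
Pow(Add(Add(-17, Mul(-1, 6)), 22), 2) = Pow(Add(Add(-17, -6), 22), 2) = Pow(Add(-23, 22), 2) = Pow(-1, 2) = 1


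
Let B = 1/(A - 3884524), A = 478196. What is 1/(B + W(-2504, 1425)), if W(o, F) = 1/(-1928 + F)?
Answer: -1713382984/3406831 ≈ -502.93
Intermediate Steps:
B = -1/3406328 (B = 1/(478196 - 3884524) = 1/(-3406328) = -1/3406328 ≈ -2.9357e-7)
1/(B + W(-2504, 1425)) = 1/(-1/3406328 + 1/(-1928 + 1425)) = 1/(-1/3406328 + 1/(-503)) = 1/(-1/3406328 - 1/503) = 1/(-3406831/1713382984) = -1713382984/3406831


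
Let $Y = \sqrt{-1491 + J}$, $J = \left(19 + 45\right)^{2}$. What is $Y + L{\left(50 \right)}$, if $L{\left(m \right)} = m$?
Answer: $50 + \sqrt{2605} \approx 101.04$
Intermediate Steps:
$J = 4096$ ($J = 64^{2} = 4096$)
$Y = \sqrt{2605}$ ($Y = \sqrt{-1491 + 4096} = \sqrt{2605} \approx 51.039$)
$Y + L{\left(50 \right)} = \sqrt{2605} + 50 = 50 + \sqrt{2605}$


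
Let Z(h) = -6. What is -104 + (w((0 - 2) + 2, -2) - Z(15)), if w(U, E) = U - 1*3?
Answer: -101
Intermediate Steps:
w(U, E) = -3 + U (w(U, E) = U - 3 = -3 + U)
-104 + (w((0 - 2) + 2, -2) - Z(15)) = -104 + ((-3 + ((0 - 2) + 2)) - 1*(-6)) = -104 + ((-3 + (-2 + 2)) + 6) = -104 + ((-3 + 0) + 6) = -104 + (-3 + 6) = -104 + 3 = -101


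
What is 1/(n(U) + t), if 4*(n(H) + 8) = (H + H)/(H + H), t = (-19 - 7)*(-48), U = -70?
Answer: 4/4961 ≈ 0.00080629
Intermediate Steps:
t = 1248 (t = -26*(-48) = 1248)
n(H) = -31/4 (n(H) = -8 + ((H + H)/(H + H))/4 = -8 + ((2*H)/((2*H)))/4 = -8 + ((2*H)*(1/(2*H)))/4 = -8 + (1/4)*1 = -8 + 1/4 = -31/4)
1/(n(U) + t) = 1/(-31/4 + 1248) = 1/(4961/4) = 4/4961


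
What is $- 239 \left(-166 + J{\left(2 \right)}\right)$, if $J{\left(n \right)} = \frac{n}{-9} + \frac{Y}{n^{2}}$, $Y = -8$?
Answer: $\frac{361846}{9} \approx 40205.0$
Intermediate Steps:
$J{\left(n \right)} = - \frac{8}{n^{2}} - \frac{n}{9}$ ($J{\left(n \right)} = \frac{n}{-9} - \frac{8}{n^{2}} = n \left(- \frac{1}{9}\right) - \frac{8}{n^{2}} = - \frac{n}{9} - \frac{8}{n^{2}} = - \frac{8}{n^{2}} - \frac{n}{9}$)
$- 239 \left(-166 + J{\left(2 \right)}\right) = - 239 \left(-166 - \left(\frac{2}{9} + \frac{8}{4}\right)\right) = - 239 \left(-166 - \frac{20}{9}\right) = \left(-239\right) \left(- \frac{1514}{9}\right) = \frac{361846}{9}$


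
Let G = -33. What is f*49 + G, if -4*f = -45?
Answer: 2073/4 ≈ 518.25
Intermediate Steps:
f = 45/4 (f = -¼*(-45) = 45/4 ≈ 11.250)
f*49 + G = (45/4)*49 - 33 = 2205/4 - 33 = 2073/4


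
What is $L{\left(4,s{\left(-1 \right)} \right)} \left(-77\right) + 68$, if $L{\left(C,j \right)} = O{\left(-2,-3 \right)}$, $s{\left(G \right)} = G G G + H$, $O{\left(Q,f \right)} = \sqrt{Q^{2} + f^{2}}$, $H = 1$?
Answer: $68 - 77 \sqrt{13} \approx -209.63$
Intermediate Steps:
$s{\left(G \right)} = 1 + G^{3}$ ($s{\left(G \right)} = G G G + 1 = G^{2} G + 1 = G^{3} + 1 = 1 + G^{3}$)
$L{\left(C,j \right)} = \sqrt{13}$ ($L{\left(C,j \right)} = \sqrt{\left(-2\right)^{2} + \left(-3\right)^{2}} = \sqrt{4 + 9} = \sqrt{13}$)
$L{\left(4,s{\left(-1 \right)} \right)} \left(-77\right) + 68 = \sqrt{13} \left(-77\right) + 68 = - 77 \sqrt{13} + 68 = 68 - 77 \sqrt{13}$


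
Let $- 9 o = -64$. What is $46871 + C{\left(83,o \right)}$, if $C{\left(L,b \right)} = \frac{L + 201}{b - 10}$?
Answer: $\frac{608045}{13} \approx 46773.0$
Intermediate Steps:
$o = \frac{64}{9}$ ($o = \left(- \frac{1}{9}\right) \left(-64\right) = \frac{64}{9} \approx 7.1111$)
$C{\left(L,b \right)} = \frac{201 + L}{-10 + b}$
$46871 + C{\left(83,o \right)} = 46871 + \frac{201 + 83}{-10 + \frac{64}{9}} = 46871 + \frac{1}{- \frac{26}{9}} \cdot 284 = 46871 - \frac{1278}{13} = \frac{608045}{13}$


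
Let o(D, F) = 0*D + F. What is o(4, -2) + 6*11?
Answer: 64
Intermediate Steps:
o(D, F) = F (o(D, F) = 0 + F = F)
o(4, -2) + 6*11 = -2 + 6*11 = -2 + 66 = 64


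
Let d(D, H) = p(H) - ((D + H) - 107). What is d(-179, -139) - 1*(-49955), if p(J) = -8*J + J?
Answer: 51353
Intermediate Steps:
p(J) = -7*J
d(D, H) = 107 - D - 8*H (d(D, H) = -7*H - ((D + H) - 107) = -7*H - (-107 + D + H) = -7*H + (107 - D - H) = 107 - D - 8*H)
d(-179, -139) - 1*(-49955) = (107 - 1*(-179) - 8*(-139)) - 1*(-49955) = (107 + 179 + 1112) + 49955 = 1398 + 49955 = 51353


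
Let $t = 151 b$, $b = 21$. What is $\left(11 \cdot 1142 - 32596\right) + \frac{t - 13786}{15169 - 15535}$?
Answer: $- \frac{7321829}{366} \approx -20005.0$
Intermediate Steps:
$t = 3171$ ($t = 151 \cdot 21 = 3171$)
$\left(11 \cdot 1142 - 32596\right) + \frac{t - 13786}{15169 - 15535} = \left(11 \cdot 1142 - 32596\right) + \frac{3171 - 13786}{15169 - 15535} = \left(12562 - 32596\right) - \frac{10615}{-366} = -20034 - - \frac{10615}{366} = -20034 + \frac{10615}{366} = - \frac{7321829}{366}$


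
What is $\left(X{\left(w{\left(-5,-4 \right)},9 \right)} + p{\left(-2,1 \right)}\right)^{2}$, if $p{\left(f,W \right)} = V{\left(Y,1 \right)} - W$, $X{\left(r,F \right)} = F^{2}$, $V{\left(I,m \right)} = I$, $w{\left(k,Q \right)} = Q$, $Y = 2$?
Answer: $6724$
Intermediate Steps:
$p{\left(f,W \right)} = 2 - W$
$\left(X{\left(w{\left(-5,-4 \right)},9 \right)} + p{\left(-2,1 \right)}\right)^{2} = \left(9^{2} + \left(2 - 1\right)\right)^{2} = \left(81 + \left(2 - 1\right)\right)^{2} = \left(81 + 1\right)^{2} = 82^{2} = 6724$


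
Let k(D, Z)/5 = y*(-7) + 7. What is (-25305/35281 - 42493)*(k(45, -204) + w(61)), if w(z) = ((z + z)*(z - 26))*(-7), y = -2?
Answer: 44654292659830/35281 ≈ 1.2657e+9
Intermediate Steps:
k(D, Z) = 105 (k(D, Z) = 5*(-2*(-7) + 7) = 5*(14 + 7) = 5*21 = 105)
w(z) = -14*z*(-26 + z) (w(z) = ((2*z)*(-26 + z))*(-7) = (2*z*(-26 + z))*(-7) = -14*z*(-26 + z))
(-25305/35281 - 42493)*(k(45, -204) + w(61)) = (-25305/35281 - 42493)*(105 + 14*61*(26 - 1*61)) = (-25305*1/35281 - 42493)*(105 + 14*61*(26 - 61)) = (-25305/35281 - 42493)*(105 + 14*61*(-35)) = -1499220838*(105 - 29890)/35281 = -1499220838/35281*(-29785) = 44654292659830/35281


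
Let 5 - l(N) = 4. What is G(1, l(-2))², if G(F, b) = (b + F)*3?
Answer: 36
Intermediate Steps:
l(N) = 1 (l(N) = 5 - 1*4 = 5 - 4 = 1)
G(F, b) = 3*F + 3*b (G(F, b) = (F + b)*3 = 3*F + 3*b)
G(1, l(-2))² = (3*1 + 3*1)² = (3 + 3)² = 6² = 36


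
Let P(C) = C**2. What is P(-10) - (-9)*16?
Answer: 244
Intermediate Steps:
P(-10) - (-9)*16 = (-10)**2 - (-9)*16 = 100 - 1*(-144) = 100 + 144 = 244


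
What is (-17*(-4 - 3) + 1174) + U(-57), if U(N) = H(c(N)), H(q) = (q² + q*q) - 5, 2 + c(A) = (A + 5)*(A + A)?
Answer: 70236240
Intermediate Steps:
c(A) = -2 + 2*A*(5 + A) (c(A) = -2 + (A + 5)*(A + A) = -2 + (5 + A)*(2*A) = -2 + 2*A*(5 + A))
H(q) = -5 + 2*q² (H(q) = (q² + q²) - 5 = 2*q² - 5 = -5 + 2*q²)
U(N) = -5 + 2*(-2 + 2*N² + 10*N)²
(-17*(-4 - 3) + 1174) + U(-57) = (-17*(-4 - 3) + 1174) + (-5 + 8*(-1 + (-57)² + 5*(-57))²) = (-17*(-7) + 1174) + (-5 + 8*(-1 + 3249 - 285)²) = (119 + 1174) + (-5 + 8*2963²) = 1293 + (-5 + 8*8779369) = 1293 + (-5 + 70234952) = 1293 + 70234947 = 70236240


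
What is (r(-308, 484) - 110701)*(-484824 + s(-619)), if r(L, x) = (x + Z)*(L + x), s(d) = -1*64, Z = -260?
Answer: 34561361976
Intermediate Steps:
s(d) = -64
r(L, x) = (-260 + x)*(L + x) (r(L, x) = (x - 260)*(L + x) = (-260 + x)*(L + x))
(r(-308, 484) - 110701)*(-484824 + s(-619)) = ((484² - 260*(-308) - 260*484 - 308*484) - 110701)*(-484824 - 64) = ((234256 + 80080 - 125840 - 149072) - 110701)*(-484888) = (39424 - 110701)*(-484888) = -71277*(-484888) = 34561361976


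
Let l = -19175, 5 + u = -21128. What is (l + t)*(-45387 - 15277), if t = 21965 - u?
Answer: -1451264872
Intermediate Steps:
u = -21133 (u = -5 - 21128 = -21133)
t = 43098 (t = 21965 - 1*(-21133) = 21965 + 21133 = 43098)
(l + t)*(-45387 - 15277) = (-19175 + 43098)*(-45387 - 15277) = 23923*(-60664) = -1451264872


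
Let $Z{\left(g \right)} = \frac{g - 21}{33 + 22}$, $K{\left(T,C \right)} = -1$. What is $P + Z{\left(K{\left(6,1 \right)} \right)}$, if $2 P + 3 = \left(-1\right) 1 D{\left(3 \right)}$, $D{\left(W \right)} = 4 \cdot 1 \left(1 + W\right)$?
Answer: $- \frac{99}{10} \approx -9.9$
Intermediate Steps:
$D{\left(W \right)} = 4 + 4 W$ ($D{\left(W \right)} = 4 \left(1 + W\right) = 4 + 4 W$)
$Z{\left(g \right)} = - \frac{21}{55} + \frac{g}{55}$ ($Z{\left(g \right)} = \frac{-21 + g}{55} = \left(-21 + g\right) \frac{1}{55} = - \frac{21}{55} + \frac{g}{55}$)
$P = - \frac{19}{2}$ ($P = - \frac{3}{2} + \frac{\left(-1\right) 1 \left(4 + 4 \cdot 3\right)}{2} = - \frac{3}{2} + \frac{\left(-1\right) \left(4 + 12\right)}{2} = - \frac{3}{2} + \frac{\left(-1\right) 16}{2} = - \frac{3}{2} + \frac{1}{2} \left(-16\right) = - \frac{3}{2} - 8 = - \frac{19}{2} \approx -9.5$)
$P + Z{\left(K{\left(6,1 \right)} \right)} = - \frac{19}{2} + \left(- \frac{21}{55} + \frac{1}{55} \left(-1\right)\right) = - \frac{19}{2} - \frac{2}{5} = - \frac{99}{10}$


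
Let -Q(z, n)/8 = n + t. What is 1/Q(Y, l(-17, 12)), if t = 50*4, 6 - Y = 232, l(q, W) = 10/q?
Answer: -17/27120 ≈ -0.00062684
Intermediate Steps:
Y = -226 (Y = 6 - 1*232 = 6 - 232 = -226)
t = 200
Q(z, n) = -1600 - 8*n (Q(z, n) = -8*(n + 200) = -8*(200 + n) = -1600 - 8*n)
1/Q(Y, l(-17, 12)) = 1/(-1600 - 80/(-17)) = 1/(-1600 - 80*(-1)/17) = 1/(-1600 - 8*(-10/17)) = 1/(-1600 + 80/17) = 1/(-27120/17) = -17/27120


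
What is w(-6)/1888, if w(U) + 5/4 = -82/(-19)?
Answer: 233/143488 ≈ 0.0016238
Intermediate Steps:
w(U) = 233/76 (w(U) = -5/4 - 82/(-19) = -5/4 - 82*(-1/19) = -5/4 + 82/19 = 233/76)
w(-6)/1888 = (233/76)/1888 = (233/76)*(1/1888) = 233/143488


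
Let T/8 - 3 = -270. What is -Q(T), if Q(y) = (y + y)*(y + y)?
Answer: -18249984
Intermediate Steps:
T = -2136 (T = 24 + 8*(-270) = 24 - 2160 = -2136)
Q(y) = 4*y² (Q(y) = (2*y)*(2*y) = 4*y²)
-Q(T) = -4*(-2136)² = -4*4562496 = -1*18249984 = -18249984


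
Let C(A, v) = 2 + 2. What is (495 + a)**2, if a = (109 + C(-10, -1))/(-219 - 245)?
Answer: 52701007489/215296 ≈ 2.4478e+5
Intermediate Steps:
C(A, v) = 4
a = -113/464 (a = (109 + 4)/(-219 - 245) = 113/(-464) = 113*(-1/464) = -113/464 ≈ -0.24353)
(495 + a)**2 = (495 - 113/464)**2 = (229567/464)**2 = 52701007489/215296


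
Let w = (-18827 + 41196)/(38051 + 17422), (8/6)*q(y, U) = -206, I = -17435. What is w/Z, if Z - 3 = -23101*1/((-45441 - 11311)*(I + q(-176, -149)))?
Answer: 22329614991176/166124705250603 ≈ 0.13441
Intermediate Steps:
q(y, U) = -309/2 (q(y, U) = (3/4)*(-206) = -309/2)
w = 22369/55473 ≈ 0.40324
Z = 2994694811/998239304 (Z = 3 - 23101*1/((-45441 - 11311)*(-17435 - 309/2)) = 3 - 23101/((-56752*(-35179/2))) = 3 - 23101/998239304 = 2994694811/998239304 ≈ 3.0000)
w/Z = 22369/(55473*(2994694811/998239304)) = (22369/55473)*(998239304/2994694811) = 22329614991176/166124705250603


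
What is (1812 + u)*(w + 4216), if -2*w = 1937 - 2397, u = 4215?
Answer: 26796042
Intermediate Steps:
w = 230 (w = -(1937 - 2397)/2 = -1/2*(-460) = 230)
(1812 + u)*(w + 4216) = (1812 + 4215)*(230 + 4216) = 6027*4446 = 26796042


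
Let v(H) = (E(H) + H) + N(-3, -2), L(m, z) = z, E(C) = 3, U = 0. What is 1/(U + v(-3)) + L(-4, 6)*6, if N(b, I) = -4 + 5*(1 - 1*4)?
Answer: 683/19 ≈ 35.947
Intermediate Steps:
N(b, I) = -19 (N(b, I) = -4 + 5*(1 - 4) = -4 + 5*(-3) = -4 - 15 = -19)
v(H) = -16 + H (v(H) = (3 + H) - 19 = -16 + H)
1/(U + v(-3)) + L(-4, 6)*6 = 1/(0 + (-16 - 3)) + 6*6 = 1/(0 - 19) + 36 = 1/(-19) + 36 = -1/19 + 36 = 683/19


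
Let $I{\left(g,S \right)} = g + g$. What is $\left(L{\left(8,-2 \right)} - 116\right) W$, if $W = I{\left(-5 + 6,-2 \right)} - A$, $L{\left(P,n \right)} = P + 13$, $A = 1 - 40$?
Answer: $-3895$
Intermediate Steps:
$I{\left(g,S \right)} = 2 g$
$A = -39$ ($A = 1 - 40 = -39$)
$L{\left(P,n \right)} = 13 + P$
$W = 41$ ($W = 2 \left(-5 + 6\right) - -39 = 2 \cdot 1 + 39 = 2 + 39 = 41$)
$\left(L{\left(8,-2 \right)} - 116\right) W = \left(\left(13 + 8\right) - 116\right) 41 = \left(21 - 116\right) 41 = \left(-95\right) 41 = -3895$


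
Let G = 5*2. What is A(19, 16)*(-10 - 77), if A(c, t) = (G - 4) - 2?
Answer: -348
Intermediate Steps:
G = 10
A(c, t) = 4 (A(c, t) = (10 - 4) - 2 = 6 - 2 = 4)
A(19, 16)*(-10 - 77) = 4*(-10 - 77) = 4*(-87) = -348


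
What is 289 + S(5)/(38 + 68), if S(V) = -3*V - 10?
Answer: 30609/106 ≈ 288.76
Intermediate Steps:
S(V) = -10 - 3*V
289 + S(5)/(38 + 68) = 289 + (-10 - 3*5)/(38 + 68) = 289 + (-10 - 15)/106 = 289 - 25*1/106 = 289 - 25/106 = 30609/106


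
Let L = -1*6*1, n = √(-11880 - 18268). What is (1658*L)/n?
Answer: 4974*I*√7537/7537 ≈ 57.294*I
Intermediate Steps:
n = 2*I*√7537 (n = √(-30148) = 2*I*√7537 ≈ 173.63*I)
L = -6 (L = -6*1 = -6)
(1658*L)/n = (1658*(-6))/((2*I*√7537)) = -(-4974)*I*√7537/7537 = 4974*I*√7537/7537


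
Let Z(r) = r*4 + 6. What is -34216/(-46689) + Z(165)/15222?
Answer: 91988471/118449993 ≈ 0.77660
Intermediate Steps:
Z(r) = 6 + 4*r (Z(r) = 4*r + 6 = 6 + 4*r)
-34216/(-46689) + Z(165)/15222 = -34216/(-46689) + (6 + 4*165)/15222 = -34216*(-1/46689) + (6 + 660)*(1/15222) = 34216/46689 + 666*(1/15222) = 34216/46689 + 111/2537 = 91988471/118449993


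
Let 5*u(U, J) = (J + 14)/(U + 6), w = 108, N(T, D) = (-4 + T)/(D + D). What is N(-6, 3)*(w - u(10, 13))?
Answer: -2871/16 ≈ -179.44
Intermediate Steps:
N(T, D) = (-4 + T)/(2*D) (N(T, D) = (-4 + T)/((2*D)) = (-4 + T)*(1/(2*D)) = (-4 + T)/(2*D))
u(U, J) = (14 + J)/(5*(6 + U)) (u(U, J) = ((J + 14)/(U + 6))/5 = ((14 + J)/(6 + U))/5 = (14 + J)/(5*(6 + U)))
N(-6, 3)*(w - u(10, 13)) = ((½)*(-4 - 6)/3)*(108 - (14 + 13)/(5*(6 + 10))) = ((½)*(⅓)*(-10))*(108 - 27/(5*16)) = -5*(108 - 27/(5*16))/3 = -5*(108 - 1*27/80)/3 = -5*(108 - 27/80)/3 = -5/3*8613/80 = -2871/16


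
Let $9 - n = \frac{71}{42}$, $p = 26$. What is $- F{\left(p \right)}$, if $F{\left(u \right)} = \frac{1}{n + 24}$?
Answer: $- \frac{42}{1315} \approx -0.031939$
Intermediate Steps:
$n = \frac{307}{42}$ ($n = 9 - \frac{71}{42} = \frac{307}{42} \approx 7.3095$)
$F{\left(u \right)} = \frac{42}{1315}$ ($F{\left(u \right)} = \frac{1}{\frac{307}{42} + 24} = \frac{1}{\frac{1315}{42}} = \frac{42}{1315}$)
$- F{\left(p \right)} = \left(-1\right) \frac{42}{1315} = - \frac{42}{1315}$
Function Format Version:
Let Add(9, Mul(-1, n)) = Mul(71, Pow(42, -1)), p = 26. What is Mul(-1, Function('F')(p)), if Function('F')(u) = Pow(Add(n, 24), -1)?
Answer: Rational(-42, 1315) ≈ -0.031939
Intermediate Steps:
n = Rational(307, 42) (n = Add(9, Mul(-1, Mul(71, Pow(42, -1)))) = Add(9, Mul(-1, Mul(71, Rational(1, 42)))) = Add(9, Mul(-1, Rational(71, 42))) = Add(9, Rational(-71, 42)) = Rational(307, 42) ≈ 7.3095)
Function('F')(u) = Rational(42, 1315) (Function('F')(u) = Pow(Add(Rational(307, 42), 24), -1) = Pow(Rational(1315, 42), -1) = Rational(42, 1315))
Mul(-1, Function('F')(p)) = Mul(-1, Rational(42, 1315)) = Rational(-42, 1315)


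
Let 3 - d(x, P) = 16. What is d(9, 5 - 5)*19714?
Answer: -256282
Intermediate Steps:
d(x, P) = -13 (d(x, P) = 3 - 1*16 = 3 - 16 = -13)
d(9, 5 - 5)*19714 = -13*19714 = -256282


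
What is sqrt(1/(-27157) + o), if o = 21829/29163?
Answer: sqrt(469470446012775090)/791979591 ≈ 0.86515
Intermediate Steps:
o = 21829/29163 (o = 21829*(1/29163) = 21829/29163 ≈ 0.74852)
sqrt(1/(-27157) + o) = sqrt(1/(-27157) + 21829/29163) = sqrt(-1/27157 + 21829/29163) = sqrt(592780990/791979591) = sqrt(469470446012775090)/791979591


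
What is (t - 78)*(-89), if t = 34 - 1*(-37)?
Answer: 623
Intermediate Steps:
t = 71 (t = 34 + 37 = 71)
(t - 78)*(-89) = (71 - 78)*(-89) = -7*(-89) = 623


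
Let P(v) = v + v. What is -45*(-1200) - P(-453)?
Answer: 54906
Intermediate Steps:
P(v) = 2*v
-45*(-1200) - P(-453) = -45*(-1200) - 2*(-453) = 54000 - 1*(-906) = 54000 + 906 = 54906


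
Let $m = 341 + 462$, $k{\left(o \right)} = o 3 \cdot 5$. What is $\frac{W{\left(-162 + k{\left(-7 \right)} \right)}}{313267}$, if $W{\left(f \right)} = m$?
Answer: $\frac{803}{313267} \approx 0.0025633$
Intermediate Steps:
$k{\left(o \right)} = 15 o$ ($k{\left(o \right)} = 3 o 5 = 15 o$)
$m = 803$
$W{\left(f \right)} = 803$
$\frac{W{\left(-162 + k{\left(-7 \right)} \right)}}{313267} = \frac{803}{313267}$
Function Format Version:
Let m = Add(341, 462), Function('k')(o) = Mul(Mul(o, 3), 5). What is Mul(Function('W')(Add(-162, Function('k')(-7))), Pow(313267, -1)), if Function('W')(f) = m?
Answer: Rational(803, 313267) ≈ 0.0025633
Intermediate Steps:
Function('k')(o) = Mul(15, o) (Function('k')(o) = Mul(Mul(3, o), 5) = Mul(15, o))
m = 803
Function('W')(f) = 803
Mul(Function('W')(Add(-162, Function('k')(-7))), Pow(313267, -1)) = Mul(803, Pow(313267, -1)) = Mul(803, Rational(1, 313267)) = Rational(803, 313267)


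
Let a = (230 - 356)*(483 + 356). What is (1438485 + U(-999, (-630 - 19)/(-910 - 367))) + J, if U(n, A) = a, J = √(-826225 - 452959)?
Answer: 1332771 + 4*I*√79949 ≈ 1.3328e+6 + 1131.0*I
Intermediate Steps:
J = 4*I*√79949 (J = √(-1279184) = 4*I*√79949 ≈ 1131.0*I)
a = -105714 (a = -126*839 = -105714)
U(n, A) = -105714
(1438485 + U(-999, (-630 - 19)/(-910 - 367))) + J = (1438485 - 105714) + 4*I*√79949 = 1332771 + 4*I*√79949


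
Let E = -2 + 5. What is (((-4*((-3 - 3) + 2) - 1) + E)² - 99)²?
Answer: 50625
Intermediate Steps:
E = 3
(((-4*((-3 - 3) + 2) - 1) + E)² - 99)² = (((-4*((-3 - 3) + 2) - 1) + 3)² - 99)² = (((-4*(-6 + 2) - 1) + 3)² - 99)² = (((-4*(-4) - 1) + 3)² - 99)² = (((16 - 1) + 3)² - 99)² = ((15 + 3)² - 99)² = (18² - 99)² = (324 - 99)² = 225² = 50625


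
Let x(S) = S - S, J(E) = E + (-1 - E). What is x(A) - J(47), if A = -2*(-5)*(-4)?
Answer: 1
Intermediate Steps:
J(E) = -1
A = -40 (A = 10*(-4) = -40)
x(S) = 0
x(A) - J(47) = 0 - 1*(-1) = 0 + 1 = 1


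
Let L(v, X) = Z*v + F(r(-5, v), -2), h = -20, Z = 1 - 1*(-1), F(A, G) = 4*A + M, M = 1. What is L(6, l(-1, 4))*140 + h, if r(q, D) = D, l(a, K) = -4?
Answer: 5160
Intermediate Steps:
F(A, G) = 1 + 4*A (F(A, G) = 4*A + 1 = 1 + 4*A)
Z = 2 (Z = 1 + 1 = 2)
L(v, X) = 1 + 6*v (L(v, X) = 2*v + (1 + 4*v) = 1 + 6*v)
L(6, l(-1, 4))*140 + h = (1 + 6*6)*140 - 20 = (1 + 36)*140 - 20 = 37*140 - 20 = 5180 - 20 = 5160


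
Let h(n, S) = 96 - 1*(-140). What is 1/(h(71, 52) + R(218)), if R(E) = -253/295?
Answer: 295/69367 ≈ 0.0042527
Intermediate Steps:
h(n, S) = 236 (h(n, S) = 96 + 140 = 236)
R(E) = -253/295 (R(E) = -253*1/295 = -253/295)
1/(h(71, 52) + R(218)) = 1/(236 - 253/295) = 1/(69367/295) = 295/69367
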